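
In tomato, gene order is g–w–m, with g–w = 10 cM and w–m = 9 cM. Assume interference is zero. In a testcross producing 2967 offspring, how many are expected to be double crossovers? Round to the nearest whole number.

27

Map distances give recombination frequencies of 0.100 and 0.090 for the two intervals.
With no interference, expected double-crossover frequency = 0.100 × 0.090 = 0.00900.
Expected number = 0.00900 × 2967 = 26.70 ≈ 27.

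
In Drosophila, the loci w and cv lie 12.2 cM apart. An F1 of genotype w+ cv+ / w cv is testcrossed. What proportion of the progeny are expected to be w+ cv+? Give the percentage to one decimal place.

A map distance of 12.2 cM corresponds to a recombination frequency of 0.122.
The F1 is w+ cv+ / w cv, so w+ cv+ is a parental gamete class with expected frequency (1 − r)/2 = 0.878/2 = 0.4390.
That is 0.4390 = 43.9% of the progeny.

43.9%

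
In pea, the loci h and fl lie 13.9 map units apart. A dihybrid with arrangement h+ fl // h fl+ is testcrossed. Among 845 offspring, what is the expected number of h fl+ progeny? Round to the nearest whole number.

A map distance of 13.9 map units corresponds to a recombination frequency of 0.139.
The F1 is h+ fl / h fl+, so h fl+ is a parental gamete class with expected frequency (1 − r)/2 = 0.861/2 = 0.4305.
Expected number = 0.4305 × 845 = 363.77 ≈ 364.

364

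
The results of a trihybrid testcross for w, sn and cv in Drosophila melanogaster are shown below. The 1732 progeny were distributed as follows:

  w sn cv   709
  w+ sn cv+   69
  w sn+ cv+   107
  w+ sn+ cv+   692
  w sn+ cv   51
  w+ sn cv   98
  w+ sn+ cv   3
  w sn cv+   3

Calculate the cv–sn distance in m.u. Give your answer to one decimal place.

The two most frequent reciprocal classes, w sn cv and w+ sn+ cv+, are the parental types, so the F1 was w sn cv / w+ sn+ cv+.
The two rarest classes, w sn cv+ and w+ sn+ cv, are the double crossovers. Comparing them with the parentals, only the cv allele has switched, so cv is the middle locus and the order is w – cv – sn.
Crossovers in the cv–sn interval produce the single-crossover classes w sn+ cv and w+ sn cv+ (51 + 69 = 120) plus the double crossovers (6).
RF(cv–sn) = (120 + 6) / 1732 = 126/1732 = 0.0727 → 7.3 m.u.

7.3 m.u.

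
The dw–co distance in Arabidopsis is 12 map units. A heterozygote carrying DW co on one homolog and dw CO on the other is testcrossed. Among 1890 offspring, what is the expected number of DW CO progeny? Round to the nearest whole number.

A map distance of 12 map units corresponds to a recombination frequency of 0.120.
The F1 is DW co / dw CO, so DW CO is a recombinant gamete class with expected frequency r/2 = 0.120/2 = 0.0600.
Expected number = 0.0600 × 1890 = 113.40 ≈ 113.

113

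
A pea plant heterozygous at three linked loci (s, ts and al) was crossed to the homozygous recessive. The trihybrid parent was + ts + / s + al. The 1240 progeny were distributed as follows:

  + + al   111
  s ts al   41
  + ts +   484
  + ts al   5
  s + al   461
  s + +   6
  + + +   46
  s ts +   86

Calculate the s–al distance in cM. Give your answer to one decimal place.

The two rarest classes, + ts al and s + +, are the double crossovers. Comparing them with the parentals, only the al allele has switched, so al is the middle locus and the order is ts – al – s.
Crossovers in the al–s interval produce the single-crossover classes s ts + and + + al (86 + 111 = 197) plus the double crossovers (11).
RF(al–s) = (197 + 11) / 1240 = 208/1240 = 0.1677 → 16.8 cM.

16.8 cM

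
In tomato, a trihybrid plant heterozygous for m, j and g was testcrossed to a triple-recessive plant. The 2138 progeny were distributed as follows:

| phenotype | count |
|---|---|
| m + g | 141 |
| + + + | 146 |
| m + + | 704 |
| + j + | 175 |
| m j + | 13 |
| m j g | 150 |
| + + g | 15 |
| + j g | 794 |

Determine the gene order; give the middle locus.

The two most frequent reciprocal classes, + j g and m + +, are the parental types, so the F1 was + j g / m + +.
The two rarest classes, + + g and m j +, are the double crossovers. Comparing them with the parentals, only the j allele has switched, so j is the middle locus and the order is g – j – m.

j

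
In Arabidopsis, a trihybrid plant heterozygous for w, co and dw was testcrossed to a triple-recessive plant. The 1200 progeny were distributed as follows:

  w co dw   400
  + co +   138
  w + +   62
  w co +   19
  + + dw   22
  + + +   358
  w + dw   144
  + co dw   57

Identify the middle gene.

dw

The two most frequent reciprocal classes, + + + and w co dw, are the parental types, so the F1 was + + + / w co dw.
The two rarest classes, + + dw and w co +, are the double crossovers. Comparing them with the parentals, only the dw allele has switched, so dw is the middle locus and the order is w – dw – co.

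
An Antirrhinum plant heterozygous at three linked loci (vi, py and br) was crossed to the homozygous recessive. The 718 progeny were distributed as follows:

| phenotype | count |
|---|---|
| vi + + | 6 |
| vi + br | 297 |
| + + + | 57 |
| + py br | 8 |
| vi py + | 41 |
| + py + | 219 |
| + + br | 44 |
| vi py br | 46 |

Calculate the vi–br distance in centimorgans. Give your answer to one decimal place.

The two most frequent reciprocal classes, + py + and vi + br, are the parental types, so the F1 was + py + / vi + br.
The two rarest classes, + py br and vi + +, are the double crossovers. Comparing them with the parentals, only the br allele has switched, so br is the middle locus and the order is vi – br – py.
Crossovers in the vi–br interval produce the single-crossover classes vi py + and + + br (41 + 44 = 85) plus the double crossovers (14).
RF(vi–br) = (85 + 14) / 718 = 99/718 = 0.1379 → 13.8 centimorgans.

13.8 centimorgans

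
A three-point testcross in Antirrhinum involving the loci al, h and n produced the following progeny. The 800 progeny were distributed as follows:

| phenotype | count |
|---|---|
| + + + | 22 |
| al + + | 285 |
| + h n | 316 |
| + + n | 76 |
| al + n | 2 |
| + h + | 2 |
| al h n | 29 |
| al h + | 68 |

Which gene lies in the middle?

The two most frequent reciprocal classes, al + + and + h n, are the parental types, so the F1 was al + + / + h n.
The two rarest classes, al + n and + h +, are the double crossovers. Comparing them with the parentals, only the n allele has switched, so n is the middle locus and the order is h – n – al.

n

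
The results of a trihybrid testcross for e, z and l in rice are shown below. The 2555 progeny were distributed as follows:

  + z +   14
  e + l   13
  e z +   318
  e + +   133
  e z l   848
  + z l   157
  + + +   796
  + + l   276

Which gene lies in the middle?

z

The two most frequent reciprocal classes, + + + and e z l, are the parental types, so the F1 was + + + / e z l.
The two rarest classes, + z + and e + l, are the double crossovers. Comparing them with the parentals, only the z allele has switched, so z is the middle locus and the order is e – z – l.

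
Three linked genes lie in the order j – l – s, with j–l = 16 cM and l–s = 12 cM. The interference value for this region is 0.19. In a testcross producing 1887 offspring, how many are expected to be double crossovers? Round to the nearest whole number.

29

Map distances give recombination frequencies of 0.160 and 0.120 for the two intervals.
With interference 0.19 (so coincidence = 0.81), expected double-crossover frequency = 0.160 × 0.120 × 0.81 = 0.01555.
Expected number = 0.01555 × 1887 = 29.35 ≈ 29.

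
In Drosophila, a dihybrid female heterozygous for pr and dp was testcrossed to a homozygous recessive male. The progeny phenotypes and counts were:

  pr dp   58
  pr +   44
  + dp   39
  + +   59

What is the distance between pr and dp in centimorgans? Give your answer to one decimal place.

The two most frequent classes, + + (59) and pr dp (58), are the parental types, so the F1 was + + / pr dp.
The recombinant classes are + dp and pr +: 39 + 44 = 83.
Recombination frequency = 83/200 = 0.4150 ≈ 41.5%, i.e. 41.5 centimorgans.

41.5 centimorgans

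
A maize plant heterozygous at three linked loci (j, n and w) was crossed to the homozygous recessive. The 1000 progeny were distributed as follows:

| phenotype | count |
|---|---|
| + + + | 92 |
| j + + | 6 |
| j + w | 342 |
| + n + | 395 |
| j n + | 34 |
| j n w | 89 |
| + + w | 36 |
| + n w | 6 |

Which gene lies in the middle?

The two most frequent reciprocal classes, + n + and j + w, are the parental types, so the F1 was + n + / j + w.
The two rarest classes, + n w and j + +, are the double crossovers. Comparing them with the parentals, only the w allele has switched, so w is the middle locus and the order is j – w – n.

w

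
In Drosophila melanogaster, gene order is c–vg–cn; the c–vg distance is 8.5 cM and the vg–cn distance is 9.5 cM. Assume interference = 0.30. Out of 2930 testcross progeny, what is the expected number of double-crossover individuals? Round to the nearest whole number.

17

Map distances give recombination frequencies of 0.085 and 0.095 for the two intervals.
With interference 0.30 (so coincidence = 0.70), expected double-crossover frequency = 0.085 × 0.095 × 0.70 = 0.00565.
Expected number = 0.00565 × 2930 = 16.56 ≈ 17.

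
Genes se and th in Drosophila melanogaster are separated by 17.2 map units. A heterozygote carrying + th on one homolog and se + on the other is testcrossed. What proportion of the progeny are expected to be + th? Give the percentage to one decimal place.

41.4%

A map distance of 17.2 map units corresponds to a recombination frequency of 0.172.
The F1 is + th / se +, so + th is a parental gamete class with expected frequency (1 − r)/2 = 0.828/2 = 0.4140.
That is 0.4140 = 41.4% of the progeny.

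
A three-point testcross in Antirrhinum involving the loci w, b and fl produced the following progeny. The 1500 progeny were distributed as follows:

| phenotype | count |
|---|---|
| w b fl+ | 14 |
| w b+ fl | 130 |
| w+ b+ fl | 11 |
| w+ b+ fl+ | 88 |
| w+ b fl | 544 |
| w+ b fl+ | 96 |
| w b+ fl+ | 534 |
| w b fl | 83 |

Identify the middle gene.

b

The two most frequent reciprocal classes, w+ b fl and w b+ fl+, are the parental types, so the F1 was w+ b fl / w b+ fl+.
The two rarest classes, w+ b+ fl and w b fl+, are the double crossovers. Comparing them with the parentals, only the b allele has switched, so b is the middle locus and the order is fl – b – w.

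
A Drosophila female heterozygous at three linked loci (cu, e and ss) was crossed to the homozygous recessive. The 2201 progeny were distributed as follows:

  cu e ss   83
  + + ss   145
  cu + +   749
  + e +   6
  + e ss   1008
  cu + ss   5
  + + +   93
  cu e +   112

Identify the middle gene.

ss

The two most frequent reciprocal classes, cu + + and + e ss, are the parental types, so the F1 was cu + + / + e ss.
The two rarest classes, cu + ss and + e +, are the double crossovers. Comparing them with the parentals, only the ss allele has switched, so ss is the middle locus and the order is cu – ss – e.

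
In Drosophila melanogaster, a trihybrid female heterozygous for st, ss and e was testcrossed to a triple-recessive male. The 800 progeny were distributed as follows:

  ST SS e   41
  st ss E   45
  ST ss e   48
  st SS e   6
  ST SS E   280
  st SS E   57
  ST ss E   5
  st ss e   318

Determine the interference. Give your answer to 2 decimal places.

0.22

The two most frequent reciprocal classes, st ss e and ST SS E, are the parental types, so the F1 was st ss e / ST SS E.
The two rarest classes, st SS e and ST ss E, are the double crossovers. Comparing them with the parentals, only the ss allele has switched, so ss is the middle locus and the order is e – ss – st.
e–ss: (86 + 11)/800 = 0.1212; ss–st: (105 + 11)/800 = 0.1450.
Expected DCO frequency = 0.1212 × 0.1450 ≈ 0.01757; observed = 11/800 ≈ 0.01375.
Coefficient of coincidence = 0.01375/0.01757 ≈ 0.78; interference = 1 − 0.78 = 0.22.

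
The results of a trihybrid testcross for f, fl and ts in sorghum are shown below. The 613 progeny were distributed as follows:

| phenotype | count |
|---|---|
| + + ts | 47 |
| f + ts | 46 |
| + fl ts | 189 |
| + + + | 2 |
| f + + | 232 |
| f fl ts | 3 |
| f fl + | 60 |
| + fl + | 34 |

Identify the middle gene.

The two most frequent reciprocal classes, f + + and + fl ts, are the parental types, so the F1 was f + + / + fl ts.
The two rarest classes, + + + and f fl ts, are the double crossovers. Comparing them with the parentals, only the f allele has switched, so f is the middle locus and the order is fl – f – ts.

f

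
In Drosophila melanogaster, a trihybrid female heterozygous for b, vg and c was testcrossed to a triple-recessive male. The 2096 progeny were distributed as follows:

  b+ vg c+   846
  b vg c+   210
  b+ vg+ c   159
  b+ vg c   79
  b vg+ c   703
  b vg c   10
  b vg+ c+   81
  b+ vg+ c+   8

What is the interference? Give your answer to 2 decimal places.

0.45

The two most frequent reciprocal classes, b vg+ c and b+ vg c+, are the parental types, so the F1 was b vg+ c / b+ vg c+.
The two rarest classes, b vg c and b+ vg+ c+, are the double crossovers. Comparing them with the parentals, only the vg allele has switched, so vg is the middle locus and the order is b – vg – c.
b–vg: (369 + 18)/2096 = 0.1846; vg–c: (160 + 18)/2096 = 0.0849.
Expected DCO frequency = 0.1846 × 0.0849 ≈ 0.01567; observed = 18/2096 ≈ 0.00859.
Coefficient of coincidence = 0.00859/0.01567 ≈ 0.55; interference = 1 − 0.55 = 0.45.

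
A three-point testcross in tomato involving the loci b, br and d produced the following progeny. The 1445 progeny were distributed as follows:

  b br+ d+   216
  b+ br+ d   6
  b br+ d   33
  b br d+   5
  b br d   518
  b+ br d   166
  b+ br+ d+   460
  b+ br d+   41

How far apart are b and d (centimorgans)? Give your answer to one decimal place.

The two most frequent reciprocal classes, b br d and b+ br+ d+, are the parental types, so the F1 was b br d / b+ br+ d+.
The two rarest classes, b br d+ and b+ br+ d, are the double crossovers. Comparing them with the parentals, only the d allele has switched, so d is the middle locus and the order is b – d – br.
Crossovers in the b–d interval produce the single-crossover classes b+ br d and b br+ d+ (166 + 216 = 382) plus the double crossovers (11).
RF(b–d) = (382 + 11) / 1445 = 393/1445 = 0.2720 → 27.2 centimorgans.

27.2 centimorgans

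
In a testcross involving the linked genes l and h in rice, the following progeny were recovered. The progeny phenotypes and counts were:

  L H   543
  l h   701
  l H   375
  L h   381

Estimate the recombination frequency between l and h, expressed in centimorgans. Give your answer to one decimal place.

37.8 centimorgans

The two most frequent classes, L H (543) and l h (701), are the parental types, so the F1 was L H / l h.
The recombinant classes are L h and l H: 381 + 375 = 756.
Recombination frequency = 756/2000 = 0.3780 ≈ 37.8%, i.e. 37.8 centimorgans.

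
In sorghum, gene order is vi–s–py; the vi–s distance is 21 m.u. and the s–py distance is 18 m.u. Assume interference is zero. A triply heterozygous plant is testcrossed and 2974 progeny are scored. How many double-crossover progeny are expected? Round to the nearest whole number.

112

Map distances give recombination frequencies of 0.210 and 0.180 for the two intervals.
With no interference, expected double-crossover frequency = 0.210 × 0.180 = 0.03780.
Expected number = 0.03780 × 2974 = 112.42 ≈ 112.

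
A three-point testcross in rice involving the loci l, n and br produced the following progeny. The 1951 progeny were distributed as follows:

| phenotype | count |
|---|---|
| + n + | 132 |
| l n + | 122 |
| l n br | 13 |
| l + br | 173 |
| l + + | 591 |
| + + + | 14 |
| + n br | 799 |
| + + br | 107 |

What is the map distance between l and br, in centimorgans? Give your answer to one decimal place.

17.0 centimorgans

The two most frequent reciprocal classes, + n br and l + +, are the parental types, so the F1 was + n br / l + +.
The two rarest classes, l n br and + + +, are the double crossovers. Comparing them with the parentals, only the l allele has switched, so l is the middle locus and the order is br – l – n.
Crossovers in the br–l interval produce the single-crossover classes + n + and l + br (132 + 173 = 305) plus the double crossovers (27).
RF(br–l) = (305 + 27) / 1951 = 332/1951 = 0.1702 → 17.0 centimorgans.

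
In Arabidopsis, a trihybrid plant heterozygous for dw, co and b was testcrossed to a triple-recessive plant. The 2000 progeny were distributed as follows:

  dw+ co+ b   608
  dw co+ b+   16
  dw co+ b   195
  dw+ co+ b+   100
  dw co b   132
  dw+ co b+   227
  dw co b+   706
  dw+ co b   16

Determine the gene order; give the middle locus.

co

The two most frequent reciprocal classes, dw+ co+ b and dw co b+, are the parental types, so the F1 was dw+ co+ b / dw co b+.
The two rarest classes, dw+ co b and dw co+ b+, are the double crossovers. Comparing them with the parentals, only the co allele has switched, so co is the middle locus and the order is dw – co – b.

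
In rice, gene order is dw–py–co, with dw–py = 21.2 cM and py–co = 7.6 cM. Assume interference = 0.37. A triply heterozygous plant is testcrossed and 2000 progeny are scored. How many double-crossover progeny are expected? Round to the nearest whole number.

20

Map distances give recombination frequencies of 0.212 and 0.076 for the two intervals.
With interference 0.37 (so coincidence = 0.63), expected double-crossover frequency = 0.212 × 0.076 × 0.63 = 0.01015.
Expected number = 0.01015 × 2000 = 20.30 ≈ 20.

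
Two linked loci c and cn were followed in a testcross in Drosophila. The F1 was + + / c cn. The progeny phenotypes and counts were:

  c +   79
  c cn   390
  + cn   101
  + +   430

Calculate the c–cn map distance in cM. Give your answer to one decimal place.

The recombinant classes are + cn and c +: 101 + 79 = 180.
Recombination frequency = 180/1000 = 0.1800 ≈ 18.0%, i.e. 18.0 cM.

18.0 cM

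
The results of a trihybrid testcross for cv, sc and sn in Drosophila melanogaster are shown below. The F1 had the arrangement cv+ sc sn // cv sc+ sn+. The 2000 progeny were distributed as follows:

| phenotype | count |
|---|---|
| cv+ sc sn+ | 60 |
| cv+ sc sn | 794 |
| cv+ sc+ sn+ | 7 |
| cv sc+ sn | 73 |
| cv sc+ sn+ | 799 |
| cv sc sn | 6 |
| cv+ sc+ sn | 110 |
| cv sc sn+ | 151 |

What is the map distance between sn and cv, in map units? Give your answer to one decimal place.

7.3 map units

The two rarest classes, cv sc sn and cv+ sc+ sn+, are the double crossovers. Comparing them with the parentals, only the cv allele has switched, so cv is the middle locus and the order is sn – cv – sc.
Crossovers in the sn–cv interval produce the single-crossover classes cv+ sc sn+ and cv sc+ sn (60 + 73 = 133) plus the double crossovers (13).
RF(sn–cv) = (133 + 13) / 2000 = 146/2000 = 0.0730 → 7.3 map units.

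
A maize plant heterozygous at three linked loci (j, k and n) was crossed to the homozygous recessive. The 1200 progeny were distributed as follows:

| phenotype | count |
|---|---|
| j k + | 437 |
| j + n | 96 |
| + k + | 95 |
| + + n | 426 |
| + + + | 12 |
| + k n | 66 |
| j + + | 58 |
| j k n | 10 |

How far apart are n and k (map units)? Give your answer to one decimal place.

12.2 map units

The two most frequent reciprocal classes, + + n and j k +, are the parental types, so the F1 was + + n / j k +.
The two rarest classes, + + + and j k n, are the double crossovers. Comparing them with the parentals, only the n allele has switched, so n is the middle locus and the order is k – n – j.
Crossovers in the k–n interval produce the single-crossover classes + k n and j + + (66 + 58 = 124) plus the double crossovers (22).
RF(k–n) = (124 + 22) / 1200 = 146/1200 = 0.1217 → 12.2 map units.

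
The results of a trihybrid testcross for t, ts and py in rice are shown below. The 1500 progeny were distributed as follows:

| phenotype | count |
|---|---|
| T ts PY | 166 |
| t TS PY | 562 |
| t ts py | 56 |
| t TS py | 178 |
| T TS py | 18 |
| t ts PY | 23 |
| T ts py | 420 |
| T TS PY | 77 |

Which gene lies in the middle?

The two most frequent reciprocal classes, T ts py and t TS PY, are the parental types, so the F1 was T ts py / t TS PY.
The two rarest classes, T TS py and t ts PY, are the double crossovers. Comparing them with the parentals, only the ts allele has switched, so ts is the middle locus and the order is py – ts – t.

ts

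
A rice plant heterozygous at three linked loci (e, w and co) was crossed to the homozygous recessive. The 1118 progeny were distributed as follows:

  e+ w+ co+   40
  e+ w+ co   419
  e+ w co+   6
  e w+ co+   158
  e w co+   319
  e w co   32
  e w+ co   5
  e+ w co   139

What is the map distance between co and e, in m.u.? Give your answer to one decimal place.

7.4 m.u.

The two most frequent reciprocal classes, e+ w+ co and e w co+, are the parental types, so the F1 was e+ w+ co / e w co+.
The two rarest classes, e w+ co and e+ w co+, are the double crossovers. Comparing them with the parentals, only the e allele has switched, so e is the middle locus and the order is w – e – co.
Crossovers in the e–co interval produce the single-crossover classes e+ w+ co+ and e w co (40 + 32 = 72) plus the double crossovers (11).
RF(e–co) = (72 + 11) / 1118 = 83/1118 = 0.0742 → 7.4 m.u.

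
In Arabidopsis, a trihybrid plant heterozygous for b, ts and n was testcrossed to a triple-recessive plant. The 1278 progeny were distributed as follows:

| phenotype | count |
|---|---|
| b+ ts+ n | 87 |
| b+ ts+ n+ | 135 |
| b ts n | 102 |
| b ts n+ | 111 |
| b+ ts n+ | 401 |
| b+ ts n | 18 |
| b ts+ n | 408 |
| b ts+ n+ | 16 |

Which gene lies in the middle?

The two most frequent reciprocal classes, b+ ts n+ and b ts+ n, are the parental types, so the F1 was b+ ts n+ / b ts+ n.
The two rarest classes, b+ ts n and b ts+ n+, are the double crossovers. Comparing them with the parentals, only the n allele has switched, so n is the middle locus and the order is b – n – ts.

n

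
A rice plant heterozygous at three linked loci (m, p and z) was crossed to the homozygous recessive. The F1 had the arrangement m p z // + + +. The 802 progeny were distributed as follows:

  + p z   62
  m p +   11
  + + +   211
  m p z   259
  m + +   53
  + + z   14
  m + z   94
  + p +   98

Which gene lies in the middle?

The two rarest classes, m p + and + + z, are the double crossovers. Comparing them with the parentals, only the z allele has switched, so z is the middle locus and the order is m – z – p.

z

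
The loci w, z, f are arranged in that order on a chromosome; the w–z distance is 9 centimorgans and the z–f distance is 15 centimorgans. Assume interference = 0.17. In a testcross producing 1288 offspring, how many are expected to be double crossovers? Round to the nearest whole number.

Map distances give recombination frequencies of 0.090 and 0.150 for the two intervals.
With interference 0.17 (so coincidence = 0.83), expected double-crossover frequency = 0.090 × 0.150 × 0.83 = 0.01120.
Expected number = 0.01120 × 1288 = 14.43 ≈ 14.

14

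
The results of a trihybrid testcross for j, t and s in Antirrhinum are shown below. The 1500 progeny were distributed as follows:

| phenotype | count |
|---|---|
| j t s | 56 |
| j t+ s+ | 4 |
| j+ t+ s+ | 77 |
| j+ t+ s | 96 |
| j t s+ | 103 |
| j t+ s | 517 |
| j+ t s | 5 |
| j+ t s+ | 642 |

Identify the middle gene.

s

The two most frequent reciprocal classes, j t+ s and j+ t s+, are the parental types, so the F1 was j t+ s / j+ t s+.
The two rarest classes, j t+ s+ and j+ t s, are the double crossovers. Comparing them with the parentals, only the s allele has switched, so s is the middle locus and the order is t – s – j.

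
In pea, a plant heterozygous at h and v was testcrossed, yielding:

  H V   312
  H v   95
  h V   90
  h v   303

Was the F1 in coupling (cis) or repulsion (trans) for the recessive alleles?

The two most frequent classes are H V (312) and h v (303); these are the parental (non-recombinant) types.
So the F1 carried H V on one chromosome and h v on the other — the recessive alleles are on the same chromosome (cis / coupling).

cis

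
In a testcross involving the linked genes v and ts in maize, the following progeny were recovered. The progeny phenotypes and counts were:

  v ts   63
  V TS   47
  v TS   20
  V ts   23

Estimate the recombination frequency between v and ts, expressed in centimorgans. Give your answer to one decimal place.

The two most frequent classes, V TS (47) and v ts (63), are the parental types, so the F1 was V TS / v ts.
The recombinant classes are V ts and v TS: 23 + 20 = 43.
Recombination frequency = 43/153 = 0.2810 ≈ 28.1%, i.e. 28.1 centimorgans.

28.1 centimorgans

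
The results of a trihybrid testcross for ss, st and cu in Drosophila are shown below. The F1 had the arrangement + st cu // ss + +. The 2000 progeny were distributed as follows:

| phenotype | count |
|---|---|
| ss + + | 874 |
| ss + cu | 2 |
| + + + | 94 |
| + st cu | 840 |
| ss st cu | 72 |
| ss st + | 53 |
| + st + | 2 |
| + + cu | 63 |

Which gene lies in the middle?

cu

The two rarest classes, + st + and ss + cu, are the double crossovers. Comparing them with the parentals, only the cu allele has switched, so cu is the middle locus and the order is ss – cu – st.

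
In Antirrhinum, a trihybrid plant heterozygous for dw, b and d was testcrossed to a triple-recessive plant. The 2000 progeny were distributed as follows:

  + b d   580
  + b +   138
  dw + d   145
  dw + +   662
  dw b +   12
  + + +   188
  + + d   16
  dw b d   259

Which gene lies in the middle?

b

The two most frequent reciprocal classes, dw + + and + b d, are the parental types, so the F1 was dw + + / + b d.
The two rarest classes, dw b + and + + d, are the double crossovers. Comparing them with the parentals, only the b allele has switched, so b is the middle locus and the order is dw – b – d.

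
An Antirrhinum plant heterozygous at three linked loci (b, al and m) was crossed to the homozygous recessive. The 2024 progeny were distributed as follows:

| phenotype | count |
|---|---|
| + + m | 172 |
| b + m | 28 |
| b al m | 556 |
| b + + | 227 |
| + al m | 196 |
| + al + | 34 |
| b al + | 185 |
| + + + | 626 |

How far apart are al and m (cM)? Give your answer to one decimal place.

20.7 cM

The two most frequent reciprocal classes, b al m and + + +, are the parental types, so the F1 was b al m / + + +.
The two rarest classes, b + m and + al +, are the double crossovers. Comparing them with the parentals, only the al allele has switched, so al is the middle locus and the order is b – al – m.
Crossovers in the al–m interval produce the single-crossover classes b al + and + + m (185 + 172 = 357) plus the double crossovers (62).
RF(al–m) = (357 + 62) / 2024 = 419/2024 = 0.2070 → 20.7 cM.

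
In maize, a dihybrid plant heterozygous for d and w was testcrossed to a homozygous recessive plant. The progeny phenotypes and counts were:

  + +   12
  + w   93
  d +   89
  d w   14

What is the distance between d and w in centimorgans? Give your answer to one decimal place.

12.5 centimorgans

The two most frequent classes, + w (93) and d + (89), are the parental types, so the F1 was + w / d +.
The recombinant classes are + + and d w: 12 + 14 = 26.
Recombination frequency = 26/208 = 0.1250 ≈ 12.5%, i.e. 12.5 centimorgans.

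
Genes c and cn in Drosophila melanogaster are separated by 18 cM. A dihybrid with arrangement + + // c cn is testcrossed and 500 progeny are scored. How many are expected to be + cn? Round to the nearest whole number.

A map distance of 18 cM corresponds to a recombination frequency of 0.180.
The F1 is + + / c cn, so + cn is a recombinant gamete class with expected frequency r/2 = 0.180/2 = 0.0900.
Expected number = 0.0900 × 500 = 45.00 ≈ 45.

45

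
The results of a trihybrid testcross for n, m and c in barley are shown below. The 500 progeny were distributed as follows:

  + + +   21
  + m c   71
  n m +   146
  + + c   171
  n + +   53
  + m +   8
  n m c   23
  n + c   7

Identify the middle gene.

n

The two most frequent reciprocal classes, n m + and + + c, are the parental types, so the F1 was n m + / + + c.
The two rarest classes, + m + and n + c, are the double crossovers. Comparing them with the parentals, only the n allele has switched, so n is the middle locus and the order is m – n – c.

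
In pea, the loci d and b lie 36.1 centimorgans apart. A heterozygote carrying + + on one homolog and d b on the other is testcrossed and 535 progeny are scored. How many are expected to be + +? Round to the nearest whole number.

171

A map distance of 36.1 centimorgans corresponds to a recombination frequency of 0.361.
The F1 is + + / d b, so + + is a parental gamete class with expected frequency (1 − r)/2 = 0.639/2 = 0.3195.
Expected number = 0.3195 × 535 = 170.93 ≈ 171.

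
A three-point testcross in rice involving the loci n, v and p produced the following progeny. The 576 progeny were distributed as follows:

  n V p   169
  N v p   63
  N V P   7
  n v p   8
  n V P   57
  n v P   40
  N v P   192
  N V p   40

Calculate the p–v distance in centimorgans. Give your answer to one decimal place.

The two most frequent reciprocal classes, n V p and N v P, are the parental types, so the F1 was n V p / N v P.
The two rarest classes, n v p and N V P, are the double crossovers. Comparing them with the parentals, only the v allele has switched, so v is the middle locus and the order is p – v – n.
Crossovers in the p–v interval produce the single-crossover classes n V P and N v p (57 + 63 = 120) plus the double crossovers (15).
RF(p–v) = (120 + 15) / 576 = 135/576 = 0.2344 → 23.4 centimorgans.

23.4 centimorgans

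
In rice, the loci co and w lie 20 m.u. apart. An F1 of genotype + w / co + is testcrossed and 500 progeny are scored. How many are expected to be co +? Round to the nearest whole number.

A map distance of 20 m.u. corresponds to a recombination frequency of 0.200.
The F1 is + w / co +, so co + is a parental gamete class with expected frequency (1 − r)/2 = 0.800/2 = 0.4000.
Expected number = 0.4000 × 500 = 200.00 ≈ 200.

200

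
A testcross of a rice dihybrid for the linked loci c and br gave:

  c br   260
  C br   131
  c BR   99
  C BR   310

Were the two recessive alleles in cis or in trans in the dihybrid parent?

The two most frequent classes are C BR (310) and c br (260); these are the parental (non-recombinant) types.
So the F1 carried C BR on one chromosome and c br on the other — the recessive alleles are on the same chromosome (cis / coupling).

cis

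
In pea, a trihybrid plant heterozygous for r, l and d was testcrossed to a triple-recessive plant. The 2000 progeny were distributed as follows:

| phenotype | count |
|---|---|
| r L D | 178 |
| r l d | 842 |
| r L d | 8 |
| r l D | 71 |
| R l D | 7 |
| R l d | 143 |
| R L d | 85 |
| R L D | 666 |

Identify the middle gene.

The two most frequent reciprocal classes, R L D and r l d, are the parental types, so the F1 was R L D / r l d.
The two rarest classes, R l D and r L d, are the double crossovers. Comparing them with the parentals, only the l allele has switched, so l is the middle locus and the order is d – l – r.

l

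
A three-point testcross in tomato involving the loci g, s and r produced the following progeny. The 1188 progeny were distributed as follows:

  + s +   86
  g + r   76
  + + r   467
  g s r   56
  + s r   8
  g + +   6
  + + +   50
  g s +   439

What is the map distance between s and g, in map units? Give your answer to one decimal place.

14.8 map units

The two most frequent reciprocal classes, + + r and g s +, are the parental types, so the F1 was + + r / g s +.
The two rarest classes, + s r and g + +, are the double crossovers. Comparing them with the parentals, only the s allele has switched, so s is the middle locus and the order is g – s – r.
Crossovers in the g–s interval produce the single-crossover classes g + r and + s + (76 + 86 = 162) plus the double crossovers (14).
RF(g–s) = (162 + 14) / 1188 = 176/1188 = 0.1481 → 14.8 map units.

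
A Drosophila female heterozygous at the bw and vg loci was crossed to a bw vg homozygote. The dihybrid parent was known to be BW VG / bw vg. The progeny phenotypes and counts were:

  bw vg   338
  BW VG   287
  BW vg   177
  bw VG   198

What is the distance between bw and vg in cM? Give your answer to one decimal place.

The recombinant classes are BW vg and bw VG: 177 + 198 = 375.
Recombination frequency = 375/1000 = 0.3750 ≈ 37.5%, i.e. 37.5 cM.

37.5 cM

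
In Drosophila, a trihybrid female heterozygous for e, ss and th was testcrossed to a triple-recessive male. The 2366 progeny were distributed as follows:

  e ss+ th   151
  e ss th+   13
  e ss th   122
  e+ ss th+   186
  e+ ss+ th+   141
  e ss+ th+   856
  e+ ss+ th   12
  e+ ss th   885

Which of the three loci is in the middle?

ss

The two most frequent reciprocal classes, e ss+ th+ and e+ ss th, are the parental types, so the F1 was e ss+ th+ / e+ ss th.
The two rarest classes, e ss th+ and e+ ss+ th, are the double crossovers. Comparing them with the parentals, only the ss allele has switched, so ss is the middle locus and the order is e – ss – th.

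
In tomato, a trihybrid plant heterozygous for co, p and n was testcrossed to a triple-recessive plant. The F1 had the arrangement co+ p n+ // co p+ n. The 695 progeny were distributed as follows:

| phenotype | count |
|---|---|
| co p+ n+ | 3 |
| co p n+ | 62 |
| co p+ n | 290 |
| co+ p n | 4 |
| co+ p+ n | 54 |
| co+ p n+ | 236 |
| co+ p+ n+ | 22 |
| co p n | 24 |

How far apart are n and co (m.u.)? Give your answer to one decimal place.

17.7 m.u.

The two rarest classes, co+ p n and co p+ n+, are the double crossovers. Comparing them with the parentals, only the n allele has switched, so n is the middle locus and the order is co – n – p.
Crossovers in the co–n interval produce the single-crossover classes co p n+ and co+ p+ n (62 + 54 = 116) plus the double crossovers (7).
RF(co–n) = (116 + 7) / 695 = 123/695 = 0.1770 → 17.7 m.u.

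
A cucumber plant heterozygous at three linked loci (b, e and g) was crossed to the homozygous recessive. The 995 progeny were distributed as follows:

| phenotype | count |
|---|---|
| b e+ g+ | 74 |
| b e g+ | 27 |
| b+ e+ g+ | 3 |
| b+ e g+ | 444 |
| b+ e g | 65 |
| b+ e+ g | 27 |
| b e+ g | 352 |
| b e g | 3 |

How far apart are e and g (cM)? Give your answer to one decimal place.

14.6 cM

The two most frequent reciprocal classes, b e+ g and b+ e g+, are the parental types, so the F1 was b e+ g / b+ e g+.
The two rarest classes, b e g and b+ e+ g+, are the double crossovers. Comparing them with the parentals, only the e allele has switched, so e is the middle locus and the order is b – e – g.
Crossovers in the e–g interval produce the single-crossover classes b e+ g+ and b+ e g (74 + 65 = 139) plus the double crossovers (6).
RF(e–g) = (139 + 6) / 995 = 145/995 = 0.1457 → 14.6 cM.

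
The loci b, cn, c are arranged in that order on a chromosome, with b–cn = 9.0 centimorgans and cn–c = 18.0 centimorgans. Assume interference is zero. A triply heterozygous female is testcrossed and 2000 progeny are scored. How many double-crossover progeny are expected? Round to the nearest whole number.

32

Map distances give recombination frequencies of 0.090 and 0.180 for the two intervals.
With no interference, expected double-crossover frequency = 0.090 × 0.180 = 0.01620.
Expected number = 0.01620 × 2000 = 32.40 ≈ 32.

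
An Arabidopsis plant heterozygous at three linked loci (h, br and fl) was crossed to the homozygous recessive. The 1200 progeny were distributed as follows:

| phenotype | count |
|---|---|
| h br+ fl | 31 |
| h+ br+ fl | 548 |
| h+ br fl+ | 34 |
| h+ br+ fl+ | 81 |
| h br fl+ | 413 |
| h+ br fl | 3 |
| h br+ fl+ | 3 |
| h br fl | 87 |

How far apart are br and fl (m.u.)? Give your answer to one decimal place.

14.5 m.u.

The two most frequent reciprocal classes, h+ br+ fl and h br fl+, are the parental types, so the F1 was h+ br+ fl / h br fl+.
The two rarest classes, h+ br fl and h br+ fl+, are the double crossovers. Comparing them with the parentals, only the br allele has switched, so br is the middle locus and the order is h – br – fl.
Crossovers in the br–fl interval produce the single-crossover classes h+ br+ fl+ and h br fl (81 + 87 = 168) plus the double crossovers (6).
RF(br–fl) = (168 + 6) / 1200 = 174/1200 = 0.1450 → 14.5 m.u.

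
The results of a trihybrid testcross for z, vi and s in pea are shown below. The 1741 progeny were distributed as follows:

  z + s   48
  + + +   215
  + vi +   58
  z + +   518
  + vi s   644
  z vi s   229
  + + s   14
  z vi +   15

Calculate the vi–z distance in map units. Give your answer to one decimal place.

The two most frequent reciprocal classes, z + + and + vi s, are the parental types, so the F1 was z + + / + vi s.
The two rarest classes, z vi + and + + s, are the double crossovers. Comparing them with the parentals, only the vi allele has switched, so vi is the middle locus and the order is z – vi – s.
Crossovers in the z–vi interval produce the single-crossover classes + + + and z vi s (215 + 229 = 444) plus the double crossovers (29).
RF(z–vi) = (444 + 29) / 1741 = 473/1741 = 0.2717 → 27.2 map units.

27.2 map units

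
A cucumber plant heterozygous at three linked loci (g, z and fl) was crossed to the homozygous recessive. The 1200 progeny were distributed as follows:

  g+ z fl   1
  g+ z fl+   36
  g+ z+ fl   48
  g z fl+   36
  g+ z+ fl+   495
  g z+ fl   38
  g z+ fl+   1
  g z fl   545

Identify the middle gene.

g

The two most frequent reciprocal classes, g+ z+ fl+ and g z fl, are the parental types, so the F1 was g+ z+ fl+ / g z fl.
The two rarest classes, g z+ fl+ and g+ z fl, are the double crossovers. Comparing them with the parentals, only the g allele has switched, so g is the middle locus and the order is z – g – fl.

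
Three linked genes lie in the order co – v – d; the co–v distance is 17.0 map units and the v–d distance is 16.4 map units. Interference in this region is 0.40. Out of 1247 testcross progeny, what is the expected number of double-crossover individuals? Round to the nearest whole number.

Map distances give recombination frequencies of 0.170 and 0.164 for the two intervals.
With interference 0.40 (so coincidence = 0.60), expected double-crossover frequency = 0.170 × 0.164 × 0.60 = 0.01673.
Expected number = 0.01673 × 1247 = 20.86 ≈ 21.

21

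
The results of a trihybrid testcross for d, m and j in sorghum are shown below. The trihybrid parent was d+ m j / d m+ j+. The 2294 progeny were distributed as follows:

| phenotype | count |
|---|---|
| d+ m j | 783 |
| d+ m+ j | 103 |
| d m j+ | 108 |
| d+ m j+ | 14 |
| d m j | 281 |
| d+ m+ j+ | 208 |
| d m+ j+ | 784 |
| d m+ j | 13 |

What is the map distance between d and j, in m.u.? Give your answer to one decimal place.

The two rarest classes, d+ m j+ and d m+ j, are the double crossovers. Comparing them with the parentals, only the j allele has switched, so j is the middle locus and the order is m – j – d.
Crossovers in the j–d interval produce the single-crossover classes d m j and d+ m+ j+ (281 + 208 = 489) plus the double crossovers (27).
RF(j–d) = (489 + 27) / 2294 = 516/2294 = 0.2249 → 22.5 m.u.

22.5 m.u.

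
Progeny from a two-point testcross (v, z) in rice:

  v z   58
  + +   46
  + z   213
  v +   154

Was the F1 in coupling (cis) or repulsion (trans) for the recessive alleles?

The two most frequent classes are + z (213) and v + (154); these are the parental (non-recombinant) types.
So the F1 carried + z on one chromosome and v + on the other — the recessive alleles are on opposite chromosomes (trans / repulsion).

trans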